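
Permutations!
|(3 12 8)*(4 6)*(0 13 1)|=6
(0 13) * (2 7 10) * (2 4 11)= (0 13)(2 7 10 4 11)= [13, 1, 7, 3, 11, 5, 6, 10, 8, 9, 4, 2, 12, 0]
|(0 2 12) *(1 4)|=|(0 2 12)(1 4)|=6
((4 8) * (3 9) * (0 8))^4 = (9)(0 8 4) = [8, 1, 2, 3, 0, 5, 6, 7, 4, 9]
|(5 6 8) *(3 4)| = 6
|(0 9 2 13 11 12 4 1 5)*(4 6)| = 10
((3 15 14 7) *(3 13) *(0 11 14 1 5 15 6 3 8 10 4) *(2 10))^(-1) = (0 4 10 2 8 13 7 14 11)(1 15 5)(3 6) = [4, 15, 8, 6, 10, 1, 3, 14, 13, 9, 2, 0, 12, 7, 11, 5]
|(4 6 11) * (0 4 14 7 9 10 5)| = |(0 4 6 11 14 7 9 10 5)| = 9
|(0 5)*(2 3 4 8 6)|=|(0 5)(2 3 4 8 6)|=10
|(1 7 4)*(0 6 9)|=|(0 6 9)(1 7 4)|=3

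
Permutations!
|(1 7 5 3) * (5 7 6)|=4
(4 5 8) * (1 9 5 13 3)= [0, 9, 2, 1, 13, 8, 6, 7, 4, 5, 10, 11, 12, 3]= (1 9 5 8 4 13 3)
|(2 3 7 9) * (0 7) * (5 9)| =|(0 7 5 9 2 3)| =6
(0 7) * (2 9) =(0 7)(2 9) =[7, 1, 9, 3, 4, 5, 6, 0, 8, 2]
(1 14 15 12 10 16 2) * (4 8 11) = [0, 14, 1, 3, 8, 5, 6, 7, 11, 9, 16, 4, 10, 13, 15, 12, 2] = (1 14 15 12 10 16 2)(4 8 11)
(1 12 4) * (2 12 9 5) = (1 9 5 2 12 4) = [0, 9, 12, 3, 1, 2, 6, 7, 8, 5, 10, 11, 4]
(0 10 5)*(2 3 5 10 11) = (0 11 2 3 5) = [11, 1, 3, 5, 4, 0, 6, 7, 8, 9, 10, 2]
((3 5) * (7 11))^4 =(11) =[0, 1, 2, 3, 4, 5, 6, 7, 8, 9, 10, 11]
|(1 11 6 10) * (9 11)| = |(1 9 11 6 10)| = 5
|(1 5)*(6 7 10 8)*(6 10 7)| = 2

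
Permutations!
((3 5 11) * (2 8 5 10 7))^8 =(2 8 5 11 3 10 7) =[0, 1, 8, 10, 4, 11, 6, 2, 5, 9, 7, 3]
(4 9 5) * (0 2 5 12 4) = [2, 1, 5, 3, 9, 0, 6, 7, 8, 12, 10, 11, 4] = (0 2 5)(4 9 12)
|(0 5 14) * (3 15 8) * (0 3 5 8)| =6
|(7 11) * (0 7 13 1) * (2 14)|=|(0 7 11 13 1)(2 14)|=10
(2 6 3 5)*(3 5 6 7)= (2 7 3 6 5)= [0, 1, 7, 6, 4, 2, 5, 3]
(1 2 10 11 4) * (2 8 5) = (1 8 5 2 10 11 4) = [0, 8, 10, 3, 1, 2, 6, 7, 5, 9, 11, 4]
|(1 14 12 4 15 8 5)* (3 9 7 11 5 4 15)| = |(1 14 12 15 8 4 3 9 7 11 5)| = 11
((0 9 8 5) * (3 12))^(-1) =(0 5 8 9)(3 12) =[5, 1, 2, 12, 4, 8, 6, 7, 9, 0, 10, 11, 3]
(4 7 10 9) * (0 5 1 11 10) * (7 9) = (0 5 1 11 10 7)(4 9) = [5, 11, 2, 3, 9, 1, 6, 0, 8, 4, 7, 10]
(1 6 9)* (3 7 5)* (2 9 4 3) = (1 6 4 3 7 5 2 9) = [0, 6, 9, 7, 3, 2, 4, 5, 8, 1]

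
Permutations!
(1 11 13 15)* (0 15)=[15, 11, 2, 3, 4, 5, 6, 7, 8, 9, 10, 13, 12, 0, 14, 1]=(0 15 1 11 13)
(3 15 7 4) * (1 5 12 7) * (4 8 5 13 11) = (1 13 11 4 3 15)(5 12 7 8) = [0, 13, 2, 15, 3, 12, 6, 8, 5, 9, 10, 4, 7, 11, 14, 1]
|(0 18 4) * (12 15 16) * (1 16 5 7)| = |(0 18 4)(1 16 12 15 5 7)| = 6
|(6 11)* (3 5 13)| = 6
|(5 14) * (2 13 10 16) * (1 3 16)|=6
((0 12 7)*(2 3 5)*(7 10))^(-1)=[7, 1, 5, 2, 4, 3, 6, 10, 8, 9, 12, 11, 0]=(0 7 10 12)(2 5 3)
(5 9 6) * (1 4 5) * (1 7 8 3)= [0, 4, 2, 1, 5, 9, 7, 8, 3, 6]= (1 4 5 9 6 7 8 3)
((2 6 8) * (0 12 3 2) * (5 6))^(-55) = (0 12 3 2 5 6 8) = [12, 1, 5, 2, 4, 6, 8, 7, 0, 9, 10, 11, 3]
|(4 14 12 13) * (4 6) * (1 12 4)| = |(1 12 13 6)(4 14)| = 4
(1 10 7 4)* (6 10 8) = (1 8 6 10 7 4) = [0, 8, 2, 3, 1, 5, 10, 4, 6, 9, 7]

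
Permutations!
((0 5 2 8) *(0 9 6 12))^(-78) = (0 12 6 9 8 2 5) = [12, 1, 5, 3, 4, 0, 9, 7, 2, 8, 10, 11, 6]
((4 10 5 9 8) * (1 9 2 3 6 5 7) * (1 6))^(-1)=(1 3 2 5 6 7 10 4 8 9)=[0, 3, 5, 2, 8, 6, 7, 10, 9, 1, 4]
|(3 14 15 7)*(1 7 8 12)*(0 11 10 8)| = 10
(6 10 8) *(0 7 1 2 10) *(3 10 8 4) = [7, 2, 8, 10, 3, 5, 0, 1, 6, 9, 4] = (0 7 1 2 8 6)(3 10 4)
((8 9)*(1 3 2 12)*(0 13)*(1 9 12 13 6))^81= (0 3)(1 13)(2 6)= [3, 13, 6, 0, 4, 5, 2, 7, 8, 9, 10, 11, 12, 1]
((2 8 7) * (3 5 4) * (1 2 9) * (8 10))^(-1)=(1 9 7 8 10 2)(3 4 5)=[0, 9, 1, 4, 5, 3, 6, 8, 10, 7, 2]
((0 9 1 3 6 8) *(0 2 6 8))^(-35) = [0, 1, 2, 3, 4, 5, 6, 7, 8, 9] = (9)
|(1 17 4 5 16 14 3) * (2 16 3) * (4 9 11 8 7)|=|(1 17 9 11 8 7 4 5 3)(2 16 14)|=9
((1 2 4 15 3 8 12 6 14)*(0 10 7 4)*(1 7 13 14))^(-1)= (0 2 1 6 12 8 3 15 4 7 14 13 10)= [2, 6, 1, 15, 7, 5, 12, 14, 3, 9, 0, 11, 8, 10, 13, 4]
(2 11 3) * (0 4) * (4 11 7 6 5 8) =(0 11 3 2 7 6 5 8 4) =[11, 1, 7, 2, 0, 8, 5, 6, 4, 9, 10, 3]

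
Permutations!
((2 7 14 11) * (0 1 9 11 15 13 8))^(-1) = (0 8 13 15 14 7 2 11 9 1) = [8, 0, 11, 3, 4, 5, 6, 2, 13, 1, 10, 9, 12, 15, 7, 14]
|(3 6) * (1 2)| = |(1 2)(3 6)| = 2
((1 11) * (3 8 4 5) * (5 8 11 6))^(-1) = [0, 11, 2, 5, 8, 6, 1, 7, 4, 9, 10, 3] = (1 11 3 5 6)(4 8)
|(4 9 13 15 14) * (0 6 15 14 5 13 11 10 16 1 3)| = |(0 6 15 5 13 14 4 9 11 10 16 1 3)| = 13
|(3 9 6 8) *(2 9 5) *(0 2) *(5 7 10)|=9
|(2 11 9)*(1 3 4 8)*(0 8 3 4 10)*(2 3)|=9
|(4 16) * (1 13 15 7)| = |(1 13 15 7)(4 16)| = 4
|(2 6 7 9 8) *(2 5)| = |(2 6 7 9 8 5)| = 6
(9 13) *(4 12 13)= (4 12 13 9)= [0, 1, 2, 3, 12, 5, 6, 7, 8, 4, 10, 11, 13, 9]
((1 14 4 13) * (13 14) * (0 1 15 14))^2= [13, 15, 2, 3, 1, 5, 6, 7, 8, 9, 10, 11, 12, 14, 0, 4]= (0 13 14)(1 15 4)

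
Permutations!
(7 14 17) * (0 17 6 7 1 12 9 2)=(0 17 1 12 9 2)(6 7 14)=[17, 12, 0, 3, 4, 5, 7, 14, 8, 2, 10, 11, 9, 13, 6, 15, 16, 1]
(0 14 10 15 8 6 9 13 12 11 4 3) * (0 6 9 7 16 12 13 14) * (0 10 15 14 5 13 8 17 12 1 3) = [10, 3, 2, 6, 0, 13, 7, 16, 9, 5, 14, 4, 11, 8, 15, 17, 1, 12] = (0 10 14 15 17 12 11 4)(1 3 6 7 16)(5 13 8 9)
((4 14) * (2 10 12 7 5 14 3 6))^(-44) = [0, 1, 10, 6, 3, 14, 2, 5, 8, 9, 12, 11, 7, 13, 4] = (2 10 12 7 5 14 4 3 6)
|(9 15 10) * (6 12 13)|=|(6 12 13)(9 15 10)|=3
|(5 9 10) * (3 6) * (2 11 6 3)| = 3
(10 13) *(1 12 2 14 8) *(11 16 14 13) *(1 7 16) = [0, 12, 13, 3, 4, 5, 6, 16, 7, 9, 11, 1, 2, 10, 8, 15, 14] = (1 12 2 13 10 11)(7 16 14 8)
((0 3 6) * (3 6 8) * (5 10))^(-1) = (0 6)(3 8)(5 10) = [6, 1, 2, 8, 4, 10, 0, 7, 3, 9, 5]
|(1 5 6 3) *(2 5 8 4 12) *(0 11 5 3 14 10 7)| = 42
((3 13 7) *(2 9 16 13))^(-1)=(2 3 7 13 16 9)=[0, 1, 3, 7, 4, 5, 6, 13, 8, 2, 10, 11, 12, 16, 14, 15, 9]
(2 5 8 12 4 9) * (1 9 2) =[0, 9, 5, 3, 2, 8, 6, 7, 12, 1, 10, 11, 4] =(1 9)(2 5 8 12 4)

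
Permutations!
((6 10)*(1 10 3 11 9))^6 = [0, 1, 2, 3, 4, 5, 6, 7, 8, 9, 10, 11] = (11)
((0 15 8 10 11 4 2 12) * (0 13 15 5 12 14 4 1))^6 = (0 10 13)(1 8 12)(5 11 15) = [10, 8, 2, 3, 4, 11, 6, 7, 12, 9, 13, 15, 1, 0, 14, 5]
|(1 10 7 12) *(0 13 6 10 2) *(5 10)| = 9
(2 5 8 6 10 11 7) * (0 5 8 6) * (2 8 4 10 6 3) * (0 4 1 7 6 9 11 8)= (0 5 3 2 1 7)(4 10 8)(6 9 11)= [5, 7, 1, 2, 10, 3, 9, 0, 4, 11, 8, 6]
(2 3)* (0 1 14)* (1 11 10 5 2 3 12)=(0 11 10 5 2 12 1 14)=[11, 14, 12, 3, 4, 2, 6, 7, 8, 9, 5, 10, 1, 13, 0]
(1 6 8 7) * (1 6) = (6 8 7) = [0, 1, 2, 3, 4, 5, 8, 6, 7]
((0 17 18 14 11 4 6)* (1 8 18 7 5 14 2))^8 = (18) = [0, 1, 2, 3, 4, 5, 6, 7, 8, 9, 10, 11, 12, 13, 14, 15, 16, 17, 18]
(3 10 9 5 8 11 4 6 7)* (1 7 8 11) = [0, 7, 2, 10, 6, 11, 8, 3, 1, 5, 9, 4] = (1 7 3 10 9 5 11 4 6 8)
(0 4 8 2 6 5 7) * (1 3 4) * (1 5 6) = [5, 3, 1, 4, 8, 7, 6, 0, 2] = (0 5 7)(1 3 4 8 2)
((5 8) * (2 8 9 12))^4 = (2 12 9 5 8) = [0, 1, 12, 3, 4, 8, 6, 7, 2, 5, 10, 11, 9]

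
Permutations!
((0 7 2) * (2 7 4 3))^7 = [2, 1, 3, 4, 0, 5, 6, 7] = (7)(0 2 3 4)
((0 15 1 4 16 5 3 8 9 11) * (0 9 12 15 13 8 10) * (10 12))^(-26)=(0 8)(1 16 3 15 4 5 12)(10 13)=[8, 16, 2, 15, 5, 12, 6, 7, 0, 9, 13, 11, 1, 10, 14, 4, 3]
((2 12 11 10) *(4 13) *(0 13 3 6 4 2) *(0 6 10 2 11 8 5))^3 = [2, 1, 5, 4, 6, 11, 10, 7, 13, 9, 3, 8, 0, 12] = (0 2 5 11 8 13 12)(3 4 6 10)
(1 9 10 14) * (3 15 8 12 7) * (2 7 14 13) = (1 9 10 13 2 7 3 15 8 12 14) = [0, 9, 7, 15, 4, 5, 6, 3, 12, 10, 13, 11, 14, 2, 1, 8]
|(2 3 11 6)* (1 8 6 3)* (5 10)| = 4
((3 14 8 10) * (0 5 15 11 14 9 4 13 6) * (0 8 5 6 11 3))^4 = (3 11)(4 5)(9 14)(13 15) = [0, 1, 2, 11, 5, 4, 6, 7, 8, 14, 10, 3, 12, 15, 9, 13]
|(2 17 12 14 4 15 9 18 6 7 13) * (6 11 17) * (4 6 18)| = 9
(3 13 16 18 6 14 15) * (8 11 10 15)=(3 13 16 18 6 14 8 11 10 15)=[0, 1, 2, 13, 4, 5, 14, 7, 11, 9, 15, 10, 12, 16, 8, 3, 18, 17, 6]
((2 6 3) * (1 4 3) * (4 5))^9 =(1 3)(2 5)(4 6) =[0, 3, 5, 1, 6, 2, 4]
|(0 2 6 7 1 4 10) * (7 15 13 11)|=|(0 2 6 15 13 11 7 1 4 10)|=10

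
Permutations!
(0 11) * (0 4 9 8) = [11, 1, 2, 3, 9, 5, 6, 7, 0, 8, 10, 4] = (0 11 4 9 8)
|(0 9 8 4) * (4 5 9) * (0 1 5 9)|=4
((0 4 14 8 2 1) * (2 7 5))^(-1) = (0 1 2 5 7 8 14 4) = [1, 2, 5, 3, 0, 7, 6, 8, 14, 9, 10, 11, 12, 13, 4]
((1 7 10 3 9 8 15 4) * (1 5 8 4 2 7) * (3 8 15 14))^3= (2 8 9 15 10 3 5 7 14 4)= [0, 1, 8, 5, 2, 7, 6, 14, 9, 15, 3, 11, 12, 13, 4, 10]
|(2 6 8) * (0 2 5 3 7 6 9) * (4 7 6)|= 12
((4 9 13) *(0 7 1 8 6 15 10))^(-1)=[10, 7, 2, 3, 13, 5, 8, 0, 1, 4, 15, 11, 12, 9, 14, 6]=(0 10 15 6 8 1 7)(4 13 9)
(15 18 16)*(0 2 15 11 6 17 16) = (0 2 15 18)(6 17 16 11) = [2, 1, 15, 3, 4, 5, 17, 7, 8, 9, 10, 6, 12, 13, 14, 18, 11, 16, 0]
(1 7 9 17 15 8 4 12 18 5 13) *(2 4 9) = (1 7 2 4 12 18 5 13)(8 9 17 15) = [0, 7, 4, 3, 12, 13, 6, 2, 9, 17, 10, 11, 18, 1, 14, 8, 16, 15, 5]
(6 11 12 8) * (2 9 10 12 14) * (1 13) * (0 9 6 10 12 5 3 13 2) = (0 9 12 8 10 5 3 13 1 2 6 11 14) = [9, 2, 6, 13, 4, 3, 11, 7, 10, 12, 5, 14, 8, 1, 0]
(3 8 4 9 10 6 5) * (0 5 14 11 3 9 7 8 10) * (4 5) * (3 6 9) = (0 4 7 8 5 3 10 9)(6 14 11) = [4, 1, 2, 10, 7, 3, 14, 8, 5, 0, 9, 6, 12, 13, 11]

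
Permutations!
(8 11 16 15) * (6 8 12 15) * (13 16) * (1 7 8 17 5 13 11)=[0, 7, 2, 3, 4, 13, 17, 8, 1, 9, 10, 11, 15, 16, 14, 12, 6, 5]=(1 7 8)(5 13 16 6 17)(12 15)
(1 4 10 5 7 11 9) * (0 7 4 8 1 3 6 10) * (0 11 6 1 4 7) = (1 8 4 11 9 3)(5 7 6 10) = [0, 8, 2, 1, 11, 7, 10, 6, 4, 3, 5, 9]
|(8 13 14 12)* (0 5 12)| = |(0 5 12 8 13 14)| = 6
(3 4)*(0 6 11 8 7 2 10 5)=(0 6 11 8 7 2 10 5)(3 4)=[6, 1, 10, 4, 3, 0, 11, 2, 7, 9, 5, 8]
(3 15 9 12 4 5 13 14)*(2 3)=[0, 1, 3, 15, 5, 13, 6, 7, 8, 12, 10, 11, 4, 14, 2, 9]=(2 3 15 9 12 4 5 13 14)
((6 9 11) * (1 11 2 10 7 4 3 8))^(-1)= (1 8 3 4 7 10 2 9 6 11)= [0, 8, 9, 4, 7, 5, 11, 10, 3, 6, 2, 1]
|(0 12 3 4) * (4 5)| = |(0 12 3 5 4)| = 5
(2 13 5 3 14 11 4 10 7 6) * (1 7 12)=[0, 7, 13, 14, 10, 3, 2, 6, 8, 9, 12, 4, 1, 5, 11]=(1 7 6 2 13 5 3 14 11 4 10 12)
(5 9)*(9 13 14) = [0, 1, 2, 3, 4, 13, 6, 7, 8, 5, 10, 11, 12, 14, 9] = (5 13 14 9)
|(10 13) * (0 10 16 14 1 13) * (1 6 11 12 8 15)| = |(0 10)(1 13 16 14 6 11 12 8 15)| = 18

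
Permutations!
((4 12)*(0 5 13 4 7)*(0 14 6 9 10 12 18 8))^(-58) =[13, 1, 2, 3, 8, 4, 10, 6, 5, 12, 7, 11, 14, 18, 9, 15, 16, 17, 0] =(0 13 18)(4 8 5)(6 10 7)(9 12 14)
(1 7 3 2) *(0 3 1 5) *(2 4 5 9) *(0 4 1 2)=(0 3 1 7 2 9)(4 5)=[3, 7, 9, 1, 5, 4, 6, 2, 8, 0]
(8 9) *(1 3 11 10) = (1 3 11 10)(8 9) = [0, 3, 2, 11, 4, 5, 6, 7, 9, 8, 1, 10]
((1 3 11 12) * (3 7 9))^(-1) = (1 12 11 3 9 7) = [0, 12, 2, 9, 4, 5, 6, 1, 8, 7, 10, 3, 11]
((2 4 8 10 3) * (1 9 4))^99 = (1 9 4 8 10 3 2) = [0, 9, 1, 2, 8, 5, 6, 7, 10, 4, 3]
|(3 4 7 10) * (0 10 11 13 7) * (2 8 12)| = |(0 10 3 4)(2 8 12)(7 11 13)| = 12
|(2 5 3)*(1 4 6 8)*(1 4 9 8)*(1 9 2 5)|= |(1 2)(3 5)(4 6 9 8)|= 4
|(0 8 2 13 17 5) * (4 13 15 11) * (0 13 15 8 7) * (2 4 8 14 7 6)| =60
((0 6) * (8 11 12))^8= (8 12 11)= [0, 1, 2, 3, 4, 5, 6, 7, 12, 9, 10, 8, 11]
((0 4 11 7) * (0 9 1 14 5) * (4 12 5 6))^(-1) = [5, 9, 2, 3, 6, 12, 14, 11, 8, 7, 10, 4, 0, 13, 1] = (0 5 12)(1 9 7 11 4 6 14)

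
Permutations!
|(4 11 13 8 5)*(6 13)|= |(4 11 6 13 8 5)|= 6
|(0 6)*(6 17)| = 3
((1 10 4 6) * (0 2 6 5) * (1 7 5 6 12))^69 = [6, 0, 7, 3, 12, 4, 1, 10, 8, 9, 2, 11, 5] = (0 6 1)(2 7 10)(4 12 5)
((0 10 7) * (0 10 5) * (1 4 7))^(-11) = [5, 4, 2, 3, 7, 0, 6, 10, 8, 9, 1] = (0 5)(1 4 7 10)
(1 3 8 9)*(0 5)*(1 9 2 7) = (9)(0 5)(1 3 8 2 7) = [5, 3, 7, 8, 4, 0, 6, 1, 2, 9]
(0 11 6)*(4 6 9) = (0 11 9 4 6) = [11, 1, 2, 3, 6, 5, 0, 7, 8, 4, 10, 9]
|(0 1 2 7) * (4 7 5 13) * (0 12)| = 8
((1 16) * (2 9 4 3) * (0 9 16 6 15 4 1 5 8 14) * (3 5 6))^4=(0 2 4)(1 6 8)(3 15 14)(5 9 16)=[2, 6, 4, 15, 0, 9, 8, 7, 1, 16, 10, 11, 12, 13, 3, 14, 5]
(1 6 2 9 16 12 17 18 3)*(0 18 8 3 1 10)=(0 18 1 6 2 9 16 12 17 8 3 10)=[18, 6, 9, 10, 4, 5, 2, 7, 3, 16, 0, 11, 17, 13, 14, 15, 12, 8, 1]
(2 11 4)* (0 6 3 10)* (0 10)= [6, 1, 11, 0, 2, 5, 3, 7, 8, 9, 10, 4]= (0 6 3)(2 11 4)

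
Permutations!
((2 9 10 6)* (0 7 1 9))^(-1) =(0 2 6 10 9 1 7) =[2, 7, 6, 3, 4, 5, 10, 0, 8, 1, 9]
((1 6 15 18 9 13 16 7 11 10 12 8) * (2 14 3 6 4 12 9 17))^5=[0, 4, 18, 2, 12, 5, 14, 16, 1, 10, 11, 7, 8, 9, 17, 3, 13, 15, 6]=(1 4 12 8)(2 18 6 14 17 15 3)(7 16 13 9 10 11)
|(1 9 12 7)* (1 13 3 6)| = 7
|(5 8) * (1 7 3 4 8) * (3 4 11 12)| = 15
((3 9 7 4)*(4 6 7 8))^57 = [0, 1, 2, 9, 3, 5, 7, 6, 4, 8] = (3 9 8 4)(6 7)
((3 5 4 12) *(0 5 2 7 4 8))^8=(0 8 5)(2 12 7 3 4)=[8, 1, 12, 4, 2, 0, 6, 3, 5, 9, 10, 11, 7]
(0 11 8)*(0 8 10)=(0 11 10)=[11, 1, 2, 3, 4, 5, 6, 7, 8, 9, 0, 10]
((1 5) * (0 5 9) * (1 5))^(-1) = (0 9 1) = [9, 0, 2, 3, 4, 5, 6, 7, 8, 1]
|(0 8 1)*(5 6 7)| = 3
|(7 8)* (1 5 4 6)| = 4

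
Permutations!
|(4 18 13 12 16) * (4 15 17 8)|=8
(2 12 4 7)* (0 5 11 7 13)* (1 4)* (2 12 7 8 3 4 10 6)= [5, 10, 7, 4, 13, 11, 2, 12, 3, 9, 6, 8, 1, 0]= (0 5 11 8 3 4 13)(1 10 6 2 7 12)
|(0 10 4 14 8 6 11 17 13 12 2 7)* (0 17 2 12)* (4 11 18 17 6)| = 9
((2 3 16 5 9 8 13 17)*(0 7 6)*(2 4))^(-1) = (0 6 7)(2 4 17 13 8 9 5 16 3) = [6, 1, 4, 2, 17, 16, 7, 0, 9, 5, 10, 11, 12, 8, 14, 15, 3, 13]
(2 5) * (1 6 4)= (1 6 4)(2 5)= [0, 6, 5, 3, 1, 2, 4]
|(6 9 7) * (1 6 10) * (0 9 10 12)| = 12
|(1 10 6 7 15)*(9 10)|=6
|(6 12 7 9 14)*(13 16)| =10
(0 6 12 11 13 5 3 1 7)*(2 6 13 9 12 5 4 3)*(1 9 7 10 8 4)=(0 13 1 10 8 4 3 9 12 11 7)(2 6 5)=[13, 10, 6, 9, 3, 2, 5, 0, 4, 12, 8, 7, 11, 1]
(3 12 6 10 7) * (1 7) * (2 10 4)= [0, 7, 10, 12, 2, 5, 4, 3, 8, 9, 1, 11, 6]= (1 7 3 12 6 4 2 10)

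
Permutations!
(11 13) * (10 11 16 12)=[0, 1, 2, 3, 4, 5, 6, 7, 8, 9, 11, 13, 10, 16, 14, 15, 12]=(10 11 13 16 12)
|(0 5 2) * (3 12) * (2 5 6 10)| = |(0 6 10 2)(3 12)| = 4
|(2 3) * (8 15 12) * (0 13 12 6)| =|(0 13 12 8 15 6)(2 3)| =6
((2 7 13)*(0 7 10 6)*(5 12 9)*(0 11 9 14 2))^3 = (2 11 12 10 9 14 6 5) = [0, 1, 11, 3, 4, 2, 5, 7, 8, 14, 9, 12, 10, 13, 6]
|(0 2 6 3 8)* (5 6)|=|(0 2 5 6 3 8)|=6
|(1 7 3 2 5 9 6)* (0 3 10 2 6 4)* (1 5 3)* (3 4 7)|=10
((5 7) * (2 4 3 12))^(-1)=[0, 1, 12, 4, 2, 7, 6, 5, 8, 9, 10, 11, 3]=(2 12 3 4)(5 7)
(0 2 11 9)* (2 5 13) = (0 5 13 2 11 9) = [5, 1, 11, 3, 4, 13, 6, 7, 8, 0, 10, 9, 12, 2]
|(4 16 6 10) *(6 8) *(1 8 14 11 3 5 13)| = 11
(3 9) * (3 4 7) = (3 9 4 7) = [0, 1, 2, 9, 7, 5, 6, 3, 8, 4]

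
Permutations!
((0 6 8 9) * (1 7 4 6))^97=(0 9 8 6 4 7 1)=[9, 0, 2, 3, 7, 5, 4, 1, 6, 8]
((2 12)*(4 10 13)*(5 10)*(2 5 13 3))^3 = (2 10 12 3 5)(4 13) = [0, 1, 10, 5, 13, 2, 6, 7, 8, 9, 12, 11, 3, 4]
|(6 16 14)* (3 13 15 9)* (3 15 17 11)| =12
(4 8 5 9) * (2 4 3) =[0, 1, 4, 2, 8, 9, 6, 7, 5, 3] =(2 4 8 5 9 3)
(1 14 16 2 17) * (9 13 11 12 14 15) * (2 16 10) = (1 15 9 13 11 12 14 10 2 17) = [0, 15, 17, 3, 4, 5, 6, 7, 8, 13, 2, 12, 14, 11, 10, 9, 16, 1]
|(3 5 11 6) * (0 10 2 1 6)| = 8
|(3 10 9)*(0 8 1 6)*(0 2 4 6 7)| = 12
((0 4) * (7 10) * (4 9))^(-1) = (0 4 9)(7 10) = [4, 1, 2, 3, 9, 5, 6, 10, 8, 0, 7]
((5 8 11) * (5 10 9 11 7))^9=(11)=[0, 1, 2, 3, 4, 5, 6, 7, 8, 9, 10, 11]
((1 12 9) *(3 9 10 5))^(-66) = [0, 1, 2, 3, 4, 5, 6, 7, 8, 9, 10, 11, 12] = (12)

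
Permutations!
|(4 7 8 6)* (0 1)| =|(0 1)(4 7 8 6)| =4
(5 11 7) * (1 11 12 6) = (1 11 7 5 12 6) = [0, 11, 2, 3, 4, 12, 1, 5, 8, 9, 10, 7, 6]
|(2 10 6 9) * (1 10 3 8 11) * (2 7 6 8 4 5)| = |(1 10 8 11)(2 3 4 5)(6 9 7)| = 12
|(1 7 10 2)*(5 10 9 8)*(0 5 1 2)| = |(0 5 10)(1 7 9 8)| = 12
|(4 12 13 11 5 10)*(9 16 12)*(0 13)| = |(0 13 11 5 10 4 9 16 12)| = 9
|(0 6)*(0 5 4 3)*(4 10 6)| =|(0 4 3)(5 10 6)| =3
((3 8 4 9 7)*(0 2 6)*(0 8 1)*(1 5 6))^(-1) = (0 1 2)(3 7 9 4 8 6 5) = [1, 2, 0, 7, 8, 3, 5, 9, 6, 4]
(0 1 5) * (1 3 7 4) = (0 3 7 4 1 5) = [3, 5, 2, 7, 1, 0, 6, 4]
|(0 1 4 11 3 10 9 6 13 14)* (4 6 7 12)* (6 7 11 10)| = 12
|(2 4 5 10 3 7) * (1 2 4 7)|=7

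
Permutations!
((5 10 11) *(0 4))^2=(5 11 10)=[0, 1, 2, 3, 4, 11, 6, 7, 8, 9, 5, 10]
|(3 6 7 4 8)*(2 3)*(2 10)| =7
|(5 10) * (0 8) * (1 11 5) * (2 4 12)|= |(0 8)(1 11 5 10)(2 4 12)|= 12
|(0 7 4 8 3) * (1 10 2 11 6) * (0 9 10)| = |(0 7 4 8 3 9 10 2 11 6 1)| = 11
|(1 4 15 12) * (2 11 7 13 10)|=20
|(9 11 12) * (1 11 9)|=3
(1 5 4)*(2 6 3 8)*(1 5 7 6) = (1 7 6 3 8 2)(4 5) = [0, 7, 1, 8, 5, 4, 3, 6, 2]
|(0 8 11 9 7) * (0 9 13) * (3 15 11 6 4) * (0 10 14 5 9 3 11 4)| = |(0 8 6)(3 15 4 11 13 10 14 5 9 7)| = 30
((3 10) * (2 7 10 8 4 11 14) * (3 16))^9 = [0, 1, 2, 3, 4, 5, 6, 7, 8, 9, 10, 11, 12, 13, 14, 15, 16] = (16)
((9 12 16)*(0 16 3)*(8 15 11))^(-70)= (16)(8 11 15)= [0, 1, 2, 3, 4, 5, 6, 7, 11, 9, 10, 15, 12, 13, 14, 8, 16]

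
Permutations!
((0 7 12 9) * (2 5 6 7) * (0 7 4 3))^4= [4, 1, 3, 6, 5, 0, 2, 12, 8, 7, 10, 11, 9]= (0 4 5)(2 3 6)(7 12 9)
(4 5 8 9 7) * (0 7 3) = [7, 1, 2, 0, 5, 8, 6, 4, 9, 3] = (0 7 4 5 8 9 3)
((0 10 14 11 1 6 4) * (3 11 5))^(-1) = [4, 11, 2, 5, 6, 14, 1, 7, 8, 9, 0, 3, 12, 13, 10] = (0 4 6 1 11 3 5 14 10)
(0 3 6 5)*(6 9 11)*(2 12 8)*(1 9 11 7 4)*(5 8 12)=(12)(0 3 11 6 8 2 5)(1 9 7 4)=[3, 9, 5, 11, 1, 0, 8, 4, 2, 7, 10, 6, 12]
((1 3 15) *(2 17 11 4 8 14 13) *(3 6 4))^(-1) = [0, 15, 13, 11, 6, 5, 1, 7, 4, 9, 10, 17, 12, 14, 8, 3, 16, 2] = (1 15 3 11 17 2 13 14 8 4 6)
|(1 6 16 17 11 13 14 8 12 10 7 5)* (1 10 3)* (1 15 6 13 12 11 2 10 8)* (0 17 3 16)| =|(0 17 2 10 7 5 8 11 12 16 3 15 6)(1 13 14)| =39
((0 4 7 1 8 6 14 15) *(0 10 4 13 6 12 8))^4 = (0 15 1 14 7 6 4 13 10) = [15, 14, 2, 3, 13, 5, 4, 6, 8, 9, 0, 11, 12, 10, 7, 1]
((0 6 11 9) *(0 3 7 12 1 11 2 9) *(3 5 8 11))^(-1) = [11, 12, 6, 1, 4, 9, 0, 3, 5, 2, 10, 8, 7] = (0 11 8 5 9 2 6)(1 12 7 3)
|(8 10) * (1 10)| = 3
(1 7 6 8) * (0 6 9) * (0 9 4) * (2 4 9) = (0 6 8 1 7 9 2 4) = [6, 7, 4, 3, 0, 5, 8, 9, 1, 2]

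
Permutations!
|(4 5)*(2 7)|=|(2 7)(4 5)|=2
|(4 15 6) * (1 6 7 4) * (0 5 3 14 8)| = 30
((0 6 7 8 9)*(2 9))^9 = (0 8)(2 6)(7 9) = [8, 1, 6, 3, 4, 5, 2, 9, 0, 7]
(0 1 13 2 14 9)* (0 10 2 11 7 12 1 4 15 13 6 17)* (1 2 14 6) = (0 4 15 13 11 7 12 2 6 17)(9 10 14) = [4, 1, 6, 3, 15, 5, 17, 12, 8, 10, 14, 7, 2, 11, 9, 13, 16, 0]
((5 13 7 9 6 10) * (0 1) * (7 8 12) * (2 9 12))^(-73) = (0 1)(2 5 9 13 6 8 10)(7 12) = [1, 0, 5, 3, 4, 9, 8, 12, 10, 13, 2, 11, 7, 6]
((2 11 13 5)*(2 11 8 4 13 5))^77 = (2 8 4 13)(5 11) = [0, 1, 8, 3, 13, 11, 6, 7, 4, 9, 10, 5, 12, 2]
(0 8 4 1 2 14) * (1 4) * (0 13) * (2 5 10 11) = [8, 5, 14, 3, 4, 10, 6, 7, 1, 9, 11, 2, 12, 0, 13] = (0 8 1 5 10 11 2 14 13)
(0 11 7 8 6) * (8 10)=(0 11 7 10 8 6)=[11, 1, 2, 3, 4, 5, 0, 10, 6, 9, 8, 7]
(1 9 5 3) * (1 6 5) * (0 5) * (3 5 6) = (0 6)(1 9) = [6, 9, 2, 3, 4, 5, 0, 7, 8, 1]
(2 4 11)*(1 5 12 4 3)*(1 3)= (1 5 12 4 11 2)= [0, 5, 1, 3, 11, 12, 6, 7, 8, 9, 10, 2, 4]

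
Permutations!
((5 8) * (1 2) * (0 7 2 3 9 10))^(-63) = [0, 1, 2, 3, 4, 8, 6, 7, 5, 9, 10] = (10)(5 8)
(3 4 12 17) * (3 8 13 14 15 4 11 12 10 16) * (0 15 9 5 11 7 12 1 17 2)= [15, 17, 0, 7, 10, 11, 6, 12, 13, 5, 16, 1, 2, 14, 9, 4, 3, 8]= (0 15 4 10 16 3 7 12 2)(1 17 8 13 14 9 5 11)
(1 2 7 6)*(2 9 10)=[0, 9, 7, 3, 4, 5, 1, 6, 8, 10, 2]=(1 9 10 2 7 6)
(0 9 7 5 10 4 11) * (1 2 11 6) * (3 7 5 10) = [9, 2, 11, 7, 6, 3, 1, 10, 8, 5, 4, 0] = (0 9 5 3 7 10 4 6 1 2 11)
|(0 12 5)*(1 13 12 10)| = |(0 10 1 13 12 5)| = 6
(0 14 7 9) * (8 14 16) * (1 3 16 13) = (0 13 1 3 16 8 14 7 9) = [13, 3, 2, 16, 4, 5, 6, 9, 14, 0, 10, 11, 12, 1, 7, 15, 8]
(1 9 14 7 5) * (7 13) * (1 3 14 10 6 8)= [0, 9, 2, 14, 4, 3, 8, 5, 1, 10, 6, 11, 12, 7, 13]= (1 9 10 6 8)(3 14 13 7 5)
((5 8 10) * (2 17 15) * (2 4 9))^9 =(2 9 4 15 17) =[0, 1, 9, 3, 15, 5, 6, 7, 8, 4, 10, 11, 12, 13, 14, 17, 16, 2]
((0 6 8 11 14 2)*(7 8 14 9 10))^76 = (14)(7 8 11 9 10) = [0, 1, 2, 3, 4, 5, 6, 8, 11, 10, 7, 9, 12, 13, 14]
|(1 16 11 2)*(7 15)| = 4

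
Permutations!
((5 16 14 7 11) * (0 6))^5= (16)(0 6)= [6, 1, 2, 3, 4, 5, 0, 7, 8, 9, 10, 11, 12, 13, 14, 15, 16]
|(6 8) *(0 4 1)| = |(0 4 1)(6 8)| = 6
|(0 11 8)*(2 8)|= 4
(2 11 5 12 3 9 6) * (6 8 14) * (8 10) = (2 11 5 12 3 9 10 8 14 6) = [0, 1, 11, 9, 4, 12, 2, 7, 14, 10, 8, 5, 3, 13, 6]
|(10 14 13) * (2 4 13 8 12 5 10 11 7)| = |(2 4 13 11 7)(5 10 14 8 12)| = 5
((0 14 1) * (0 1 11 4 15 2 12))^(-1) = (0 12 2 15 4 11 14) = [12, 1, 15, 3, 11, 5, 6, 7, 8, 9, 10, 14, 2, 13, 0, 4]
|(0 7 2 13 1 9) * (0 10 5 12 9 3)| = |(0 7 2 13 1 3)(5 12 9 10)| = 12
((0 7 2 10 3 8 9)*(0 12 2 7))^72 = [0, 1, 2, 3, 4, 5, 6, 7, 8, 9, 10, 11, 12] = (12)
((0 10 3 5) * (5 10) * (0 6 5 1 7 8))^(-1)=[8, 0, 2, 10, 4, 6, 5, 1, 7, 9, 3]=(0 8 7 1)(3 10)(5 6)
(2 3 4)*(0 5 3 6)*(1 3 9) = (0 5 9 1 3 4 2 6) = [5, 3, 6, 4, 2, 9, 0, 7, 8, 1]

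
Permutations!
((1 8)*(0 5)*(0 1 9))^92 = (0 1 9 5 8) = [1, 9, 2, 3, 4, 8, 6, 7, 0, 5]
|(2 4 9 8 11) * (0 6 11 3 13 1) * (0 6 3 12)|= 11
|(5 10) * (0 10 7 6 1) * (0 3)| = |(0 10 5 7 6 1 3)| = 7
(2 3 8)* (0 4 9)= (0 4 9)(2 3 8)= [4, 1, 3, 8, 9, 5, 6, 7, 2, 0]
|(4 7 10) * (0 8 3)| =3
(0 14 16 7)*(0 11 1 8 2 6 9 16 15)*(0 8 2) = (0 14 15 8)(1 2 6 9 16 7 11) = [14, 2, 6, 3, 4, 5, 9, 11, 0, 16, 10, 1, 12, 13, 15, 8, 7]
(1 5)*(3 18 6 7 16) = [0, 5, 2, 18, 4, 1, 7, 16, 8, 9, 10, 11, 12, 13, 14, 15, 3, 17, 6] = (1 5)(3 18 6 7 16)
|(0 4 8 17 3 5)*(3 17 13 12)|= |(17)(0 4 8 13 12 3 5)|= 7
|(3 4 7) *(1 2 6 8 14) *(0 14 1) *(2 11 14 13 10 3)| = |(0 13 10 3 4 7 2 6 8 1 11 14)| = 12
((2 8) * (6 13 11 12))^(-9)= (2 8)(6 12 11 13)= [0, 1, 8, 3, 4, 5, 12, 7, 2, 9, 10, 13, 11, 6]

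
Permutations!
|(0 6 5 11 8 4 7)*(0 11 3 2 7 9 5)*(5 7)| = 30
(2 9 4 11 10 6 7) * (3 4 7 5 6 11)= (2 9 7)(3 4)(5 6)(10 11)= [0, 1, 9, 4, 3, 6, 5, 2, 8, 7, 11, 10]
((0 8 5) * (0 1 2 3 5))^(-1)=(0 8)(1 5 3 2)=[8, 5, 1, 2, 4, 3, 6, 7, 0]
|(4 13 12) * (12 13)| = 2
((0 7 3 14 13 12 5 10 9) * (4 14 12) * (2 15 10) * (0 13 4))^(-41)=[13, 1, 5, 7, 14, 12, 6, 0, 8, 10, 15, 11, 3, 9, 4, 2]=(0 13 9 10 15 2 5 12 3 7)(4 14)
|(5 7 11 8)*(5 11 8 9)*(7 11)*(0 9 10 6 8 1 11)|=6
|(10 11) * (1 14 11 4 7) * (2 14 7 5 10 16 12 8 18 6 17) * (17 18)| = |(1 7)(2 14 11 16 12 8 17)(4 5 10)(6 18)| = 42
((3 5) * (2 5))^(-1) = [0, 1, 3, 5, 4, 2] = (2 3 5)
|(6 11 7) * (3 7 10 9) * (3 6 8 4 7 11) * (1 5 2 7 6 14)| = 12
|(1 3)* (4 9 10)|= 6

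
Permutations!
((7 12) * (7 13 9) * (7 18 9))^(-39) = (9 18) = [0, 1, 2, 3, 4, 5, 6, 7, 8, 18, 10, 11, 12, 13, 14, 15, 16, 17, 9]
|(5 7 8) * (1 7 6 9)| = 6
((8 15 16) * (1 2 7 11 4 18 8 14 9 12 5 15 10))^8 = (18)(5 16 9)(12 15 14) = [0, 1, 2, 3, 4, 16, 6, 7, 8, 5, 10, 11, 15, 13, 12, 14, 9, 17, 18]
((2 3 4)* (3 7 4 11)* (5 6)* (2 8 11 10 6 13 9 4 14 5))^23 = (2 6 10 3 11 8 4 9 13 5 14 7) = [0, 1, 6, 11, 9, 14, 10, 2, 4, 13, 3, 8, 12, 5, 7]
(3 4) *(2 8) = [0, 1, 8, 4, 3, 5, 6, 7, 2] = (2 8)(3 4)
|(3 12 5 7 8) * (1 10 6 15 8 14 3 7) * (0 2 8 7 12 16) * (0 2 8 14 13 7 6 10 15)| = 28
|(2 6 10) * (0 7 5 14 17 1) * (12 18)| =6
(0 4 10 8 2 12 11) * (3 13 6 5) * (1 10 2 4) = (0 1 10 8 4 2 12 11)(3 13 6 5) = [1, 10, 12, 13, 2, 3, 5, 7, 4, 9, 8, 0, 11, 6]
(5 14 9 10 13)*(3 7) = (3 7)(5 14 9 10 13) = [0, 1, 2, 7, 4, 14, 6, 3, 8, 10, 13, 11, 12, 5, 9]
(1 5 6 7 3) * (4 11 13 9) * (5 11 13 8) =(1 11 8 5 6 7 3)(4 13 9) =[0, 11, 2, 1, 13, 6, 7, 3, 5, 4, 10, 8, 12, 9]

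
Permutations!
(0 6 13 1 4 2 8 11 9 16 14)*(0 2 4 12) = (0 6 13 1 12)(2 8 11 9 16 14) = [6, 12, 8, 3, 4, 5, 13, 7, 11, 16, 10, 9, 0, 1, 2, 15, 14]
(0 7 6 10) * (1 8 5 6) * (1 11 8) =(0 7 11 8 5 6 10) =[7, 1, 2, 3, 4, 6, 10, 11, 5, 9, 0, 8]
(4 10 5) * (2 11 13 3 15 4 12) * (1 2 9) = (1 2 11 13 3 15 4 10 5 12 9) = [0, 2, 11, 15, 10, 12, 6, 7, 8, 1, 5, 13, 9, 3, 14, 4]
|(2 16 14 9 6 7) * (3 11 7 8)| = 9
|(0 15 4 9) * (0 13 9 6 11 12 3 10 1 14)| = 10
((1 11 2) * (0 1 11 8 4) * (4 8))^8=[4, 0, 2, 3, 1, 5, 6, 7, 8, 9, 10, 11]=(11)(0 4 1)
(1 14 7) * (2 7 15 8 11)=(1 14 15 8 11 2 7)=[0, 14, 7, 3, 4, 5, 6, 1, 11, 9, 10, 2, 12, 13, 15, 8]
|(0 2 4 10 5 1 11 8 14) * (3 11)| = |(0 2 4 10 5 1 3 11 8 14)| = 10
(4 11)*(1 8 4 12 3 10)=(1 8 4 11 12 3 10)=[0, 8, 2, 10, 11, 5, 6, 7, 4, 9, 1, 12, 3]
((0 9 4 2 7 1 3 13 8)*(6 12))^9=(13)(6 12)=[0, 1, 2, 3, 4, 5, 12, 7, 8, 9, 10, 11, 6, 13]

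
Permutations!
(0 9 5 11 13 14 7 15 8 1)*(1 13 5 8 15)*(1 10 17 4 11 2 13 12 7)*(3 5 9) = [3, 0, 13, 5, 11, 2, 6, 10, 12, 8, 17, 9, 7, 14, 1, 15, 16, 4] = (0 3 5 2 13 14 1)(4 11 9 8 12 7 10 17)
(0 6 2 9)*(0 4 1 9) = [6, 9, 0, 3, 1, 5, 2, 7, 8, 4] = (0 6 2)(1 9 4)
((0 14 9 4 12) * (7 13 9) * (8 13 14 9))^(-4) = [0, 1, 2, 3, 4, 5, 6, 7, 8, 9, 10, 11, 12, 13, 14] = (14)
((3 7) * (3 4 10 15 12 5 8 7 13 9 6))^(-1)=(3 6 9 13)(4 7 8 5 12 15 10)=[0, 1, 2, 6, 7, 12, 9, 8, 5, 13, 4, 11, 15, 3, 14, 10]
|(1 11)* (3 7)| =|(1 11)(3 7)| =2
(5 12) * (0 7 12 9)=(0 7 12 5 9)=[7, 1, 2, 3, 4, 9, 6, 12, 8, 0, 10, 11, 5]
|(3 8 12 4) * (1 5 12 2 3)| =|(1 5 12 4)(2 3 8)| =12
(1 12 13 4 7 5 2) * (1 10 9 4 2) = (1 12 13 2 10 9 4 7 5) = [0, 12, 10, 3, 7, 1, 6, 5, 8, 4, 9, 11, 13, 2]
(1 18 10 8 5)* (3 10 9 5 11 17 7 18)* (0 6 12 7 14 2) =[6, 3, 0, 10, 4, 1, 12, 18, 11, 5, 8, 17, 7, 13, 2, 15, 16, 14, 9] =(0 6 12 7 18 9 5 1 3 10 8 11 17 14 2)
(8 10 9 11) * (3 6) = (3 6)(8 10 9 11) = [0, 1, 2, 6, 4, 5, 3, 7, 10, 11, 9, 8]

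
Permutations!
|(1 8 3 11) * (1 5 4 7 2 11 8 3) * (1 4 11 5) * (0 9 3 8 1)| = |(0 9 3 1 8 4 7 2 5 11)| = 10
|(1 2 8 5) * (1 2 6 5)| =|(1 6 5 2 8)| =5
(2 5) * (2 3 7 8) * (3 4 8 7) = (2 5 4 8) = [0, 1, 5, 3, 8, 4, 6, 7, 2]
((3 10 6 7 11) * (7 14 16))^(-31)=(3 16 10 7 6 11 14)=[0, 1, 2, 16, 4, 5, 11, 6, 8, 9, 7, 14, 12, 13, 3, 15, 10]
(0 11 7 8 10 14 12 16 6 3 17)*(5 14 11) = (0 5 14 12 16 6 3 17)(7 8 10 11) = [5, 1, 2, 17, 4, 14, 3, 8, 10, 9, 11, 7, 16, 13, 12, 15, 6, 0]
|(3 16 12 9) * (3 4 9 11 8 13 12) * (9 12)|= |(3 16)(4 12 11 8 13 9)|= 6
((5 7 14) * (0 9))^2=[0, 1, 2, 3, 4, 14, 6, 5, 8, 9, 10, 11, 12, 13, 7]=(5 14 7)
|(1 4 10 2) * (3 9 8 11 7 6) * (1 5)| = |(1 4 10 2 5)(3 9 8 11 7 6)| = 30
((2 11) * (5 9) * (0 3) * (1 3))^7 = (0 1 3)(2 11)(5 9) = [1, 3, 11, 0, 4, 9, 6, 7, 8, 5, 10, 2]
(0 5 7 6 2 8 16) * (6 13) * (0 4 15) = (0 5 7 13 6 2 8 16 4 15) = [5, 1, 8, 3, 15, 7, 2, 13, 16, 9, 10, 11, 12, 6, 14, 0, 4]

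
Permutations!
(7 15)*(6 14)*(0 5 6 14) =(0 5 6)(7 15) =[5, 1, 2, 3, 4, 6, 0, 15, 8, 9, 10, 11, 12, 13, 14, 7]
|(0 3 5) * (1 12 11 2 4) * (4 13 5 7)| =10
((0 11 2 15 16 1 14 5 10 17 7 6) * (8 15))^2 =(0 2 15 1 5 17 6 11 8 16 14 10 7) =[2, 5, 15, 3, 4, 17, 11, 0, 16, 9, 7, 8, 12, 13, 10, 1, 14, 6]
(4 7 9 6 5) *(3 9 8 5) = (3 9 6)(4 7 8 5) = [0, 1, 2, 9, 7, 4, 3, 8, 5, 6]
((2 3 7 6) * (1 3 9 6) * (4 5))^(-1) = (1 7 3)(2 6 9)(4 5) = [0, 7, 6, 1, 5, 4, 9, 3, 8, 2]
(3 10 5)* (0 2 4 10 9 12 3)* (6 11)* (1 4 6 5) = (0 2 6 11 5)(1 4 10)(3 9 12) = [2, 4, 6, 9, 10, 0, 11, 7, 8, 12, 1, 5, 3]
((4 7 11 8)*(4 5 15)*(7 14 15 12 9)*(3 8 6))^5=[0, 1, 2, 7, 15, 6, 9, 5, 11, 8, 10, 12, 3, 13, 4, 14]=(3 7 5 6 9 8 11 12)(4 15 14)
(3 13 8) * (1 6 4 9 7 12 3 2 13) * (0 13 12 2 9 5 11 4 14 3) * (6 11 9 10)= (0 13 8 10 6 14 3 1 11 4 5 9 7 2 12)= [13, 11, 12, 1, 5, 9, 14, 2, 10, 7, 6, 4, 0, 8, 3]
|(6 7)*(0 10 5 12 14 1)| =6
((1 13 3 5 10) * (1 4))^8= (1 3 10)(4 13 5)= [0, 3, 2, 10, 13, 4, 6, 7, 8, 9, 1, 11, 12, 5]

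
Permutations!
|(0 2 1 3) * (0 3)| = 3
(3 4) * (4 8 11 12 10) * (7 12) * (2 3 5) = [0, 1, 3, 8, 5, 2, 6, 12, 11, 9, 4, 7, 10] = (2 3 8 11 7 12 10 4 5)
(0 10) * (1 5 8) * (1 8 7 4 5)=(0 10)(4 5 7)=[10, 1, 2, 3, 5, 7, 6, 4, 8, 9, 0]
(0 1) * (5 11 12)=(0 1)(5 11 12)=[1, 0, 2, 3, 4, 11, 6, 7, 8, 9, 10, 12, 5]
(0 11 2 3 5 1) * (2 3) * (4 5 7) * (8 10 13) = (0 11 3 7 4 5 1)(8 10 13) = [11, 0, 2, 7, 5, 1, 6, 4, 10, 9, 13, 3, 12, 8]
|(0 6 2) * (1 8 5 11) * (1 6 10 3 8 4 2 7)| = |(0 10 3 8 5 11 6 7 1 4 2)| = 11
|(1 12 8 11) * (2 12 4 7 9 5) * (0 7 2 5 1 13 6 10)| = 12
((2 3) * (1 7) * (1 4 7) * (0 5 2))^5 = (0 5 2 3)(4 7) = [5, 1, 3, 0, 7, 2, 6, 4]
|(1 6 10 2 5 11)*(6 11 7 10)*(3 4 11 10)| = 8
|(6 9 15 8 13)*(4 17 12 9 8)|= 15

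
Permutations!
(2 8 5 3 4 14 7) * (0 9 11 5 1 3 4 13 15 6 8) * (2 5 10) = [9, 3, 0, 13, 14, 4, 8, 5, 1, 11, 2, 10, 12, 15, 7, 6] = (0 9 11 10 2)(1 3 13 15 6 8)(4 14 7 5)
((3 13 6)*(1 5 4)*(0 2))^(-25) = (0 2)(1 4 5)(3 6 13) = [2, 4, 0, 6, 5, 1, 13, 7, 8, 9, 10, 11, 12, 3]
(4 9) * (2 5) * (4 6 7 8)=[0, 1, 5, 3, 9, 2, 7, 8, 4, 6]=(2 5)(4 9 6 7 8)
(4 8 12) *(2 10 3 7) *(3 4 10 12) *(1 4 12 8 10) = (1 4 10 12)(2 8 3 7) = [0, 4, 8, 7, 10, 5, 6, 2, 3, 9, 12, 11, 1]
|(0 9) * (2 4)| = 2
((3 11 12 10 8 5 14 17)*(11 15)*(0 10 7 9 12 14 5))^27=[0, 1, 2, 11, 4, 5, 6, 7, 8, 9, 10, 17, 12, 13, 3, 14, 16, 15]=(3 11 17 15 14)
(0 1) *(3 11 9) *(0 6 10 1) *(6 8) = (1 8 6 10)(3 11 9) = [0, 8, 2, 11, 4, 5, 10, 7, 6, 3, 1, 9]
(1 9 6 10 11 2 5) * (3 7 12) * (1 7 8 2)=(1 9 6 10 11)(2 5 7 12 3 8)=[0, 9, 5, 8, 4, 7, 10, 12, 2, 6, 11, 1, 3]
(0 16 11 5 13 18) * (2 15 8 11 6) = (0 16 6 2 15 8 11 5 13 18) = [16, 1, 15, 3, 4, 13, 2, 7, 11, 9, 10, 5, 12, 18, 14, 8, 6, 17, 0]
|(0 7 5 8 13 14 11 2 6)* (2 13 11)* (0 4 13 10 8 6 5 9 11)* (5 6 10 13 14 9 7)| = |(0 5 10 8)(2 6 4 14)(9 11 13)| = 12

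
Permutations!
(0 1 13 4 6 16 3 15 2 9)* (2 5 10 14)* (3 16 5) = (16)(0 1 13 4 6 5 10 14 2 9)(3 15) = [1, 13, 9, 15, 6, 10, 5, 7, 8, 0, 14, 11, 12, 4, 2, 3, 16]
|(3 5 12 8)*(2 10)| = 4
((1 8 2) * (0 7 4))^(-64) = [4, 2, 8, 3, 7, 5, 6, 0, 1] = (0 4 7)(1 2 8)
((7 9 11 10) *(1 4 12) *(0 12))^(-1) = [4, 12, 2, 3, 1, 5, 6, 10, 8, 7, 11, 9, 0] = (0 4 1 12)(7 10 11 9)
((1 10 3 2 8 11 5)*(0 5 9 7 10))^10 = (0 5 1)(2 9 3 11 10 8 7) = [5, 0, 9, 11, 4, 1, 6, 2, 7, 3, 8, 10]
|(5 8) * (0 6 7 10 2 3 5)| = |(0 6 7 10 2 3 5 8)| = 8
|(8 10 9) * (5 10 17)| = |(5 10 9 8 17)| = 5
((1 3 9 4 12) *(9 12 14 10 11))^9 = (4 9 11 10 14) = [0, 1, 2, 3, 9, 5, 6, 7, 8, 11, 14, 10, 12, 13, 4]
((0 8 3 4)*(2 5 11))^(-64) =(2 11 5) =[0, 1, 11, 3, 4, 2, 6, 7, 8, 9, 10, 5]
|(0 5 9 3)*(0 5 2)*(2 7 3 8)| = |(0 7 3 5 9 8 2)| = 7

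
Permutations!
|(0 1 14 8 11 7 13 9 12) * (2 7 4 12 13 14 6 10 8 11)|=22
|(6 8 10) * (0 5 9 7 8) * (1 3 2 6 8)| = |(0 5 9 7 1 3 2 6)(8 10)| = 8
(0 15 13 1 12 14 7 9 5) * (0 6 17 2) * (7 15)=(0 7 9 5 6 17 2)(1 12 14 15 13)=[7, 12, 0, 3, 4, 6, 17, 9, 8, 5, 10, 11, 14, 1, 15, 13, 16, 2]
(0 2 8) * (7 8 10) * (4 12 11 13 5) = (0 2 10 7 8)(4 12 11 13 5) = [2, 1, 10, 3, 12, 4, 6, 8, 0, 9, 7, 13, 11, 5]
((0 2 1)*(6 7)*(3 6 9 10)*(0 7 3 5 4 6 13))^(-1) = [13, 2, 0, 6, 5, 10, 4, 1, 8, 7, 9, 11, 12, 3] = (0 13 3 6 4 5 10 9 7 1 2)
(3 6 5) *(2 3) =[0, 1, 3, 6, 4, 2, 5] =(2 3 6 5)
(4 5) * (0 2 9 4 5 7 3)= [2, 1, 9, 0, 7, 5, 6, 3, 8, 4]= (0 2 9 4 7 3)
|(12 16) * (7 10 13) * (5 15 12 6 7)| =|(5 15 12 16 6 7 10 13)| =8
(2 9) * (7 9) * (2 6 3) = (2 7 9 6 3) = [0, 1, 7, 2, 4, 5, 3, 9, 8, 6]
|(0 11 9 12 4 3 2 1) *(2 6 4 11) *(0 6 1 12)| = |(0 2 12 11 9)(1 6 4 3)| = 20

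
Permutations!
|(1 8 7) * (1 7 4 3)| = |(1 8 4 3)| = 4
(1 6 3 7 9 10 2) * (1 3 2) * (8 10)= (1 6 2 3 7 9 8 10)= [0, 6, 3, 7, 4, 5, 2, 9, 10, 8, 1]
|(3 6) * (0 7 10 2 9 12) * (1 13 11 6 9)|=11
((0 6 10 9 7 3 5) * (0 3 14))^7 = (0 6 10 9 7 14)(3 5) = [6, 1, 2, 5, 4, 3, 10, 14, 8, 7, 9, 11, 12, 13, 0]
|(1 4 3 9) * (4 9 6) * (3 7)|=|(1 9)(3 6 4 7)|=4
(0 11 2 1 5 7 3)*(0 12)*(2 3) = [11, 5, 1, 12, 4, 7, 6, 2, 8, 9, 10, 3, 0] = (0 11 3 12)(1 5 7 2)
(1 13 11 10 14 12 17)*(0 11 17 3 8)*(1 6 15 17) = (0 11 10 14 12 3 8)(1 13)(6 15 17) = [11, 13, 2, 8, 4, 5, 15, 7, 0, 9, 14, 10, 3, 1, 12, 17, 16, 6]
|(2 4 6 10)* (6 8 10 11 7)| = 12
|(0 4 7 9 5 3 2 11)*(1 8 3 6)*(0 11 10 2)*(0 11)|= |(0 4 7 9 5 6 1 8 3 11)(2 10)|= 10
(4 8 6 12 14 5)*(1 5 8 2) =[0, 5, 1, 3, 2, 4, 12, 7, 6, 9, 10, 11, 14, 13, 8] =(1 5 4 2)(6 12 14 8)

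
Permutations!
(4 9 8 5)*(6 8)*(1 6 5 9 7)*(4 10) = (1 6 8 9 5 10 4 7) = [0, 6, 2, 3, 7, 10, 8, 1, 9, 5, 4]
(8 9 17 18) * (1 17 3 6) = (1 17 18 8 9 3 6) = [0, 17, 2, 6, 4, 5, 1, 7, 9, 3, 10, 11, 12, 13, 14, 15, 16, 18, 8]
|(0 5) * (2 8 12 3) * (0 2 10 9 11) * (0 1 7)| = 11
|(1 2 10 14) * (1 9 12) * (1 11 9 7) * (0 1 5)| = 21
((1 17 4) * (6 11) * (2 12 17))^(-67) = (1 17 2 4 12)(6 11) = [0, 17, 4, 3, 12, 5, 11, 7, 8, 9, 10, 6, 1, 13, 14, 15, 16, 2]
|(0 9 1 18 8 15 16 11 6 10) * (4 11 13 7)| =|(0 9 1 18 8 15 16 13 7 4 11 6 10)| =13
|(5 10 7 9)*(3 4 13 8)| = 4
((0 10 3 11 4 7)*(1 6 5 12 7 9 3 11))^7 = (0 6 4 7 1 11 12 3 10 5 9) = [6, 11, 2, 10, 7, 9, 4, 1, 8, 0, 5, 12, 3]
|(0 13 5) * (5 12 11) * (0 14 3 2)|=|(0 13 12 11 5 14 3 2)|=8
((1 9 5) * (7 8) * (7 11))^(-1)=[0, 5, 2, 3, 4, 9, 6, 11, 7, 1, 10, 8]=(1 5 9)(7 11 8)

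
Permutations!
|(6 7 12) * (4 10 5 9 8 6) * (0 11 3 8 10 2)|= 9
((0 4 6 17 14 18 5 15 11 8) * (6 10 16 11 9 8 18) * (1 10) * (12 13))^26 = [16, 18, 2, 3, 11, 0, 14, 7, 10, 1, 5, 9, 12, 13, 17, 4, 15, 6, 8] = (0 16 15 4 11 9 1 18 8 10 5)(6 14 17)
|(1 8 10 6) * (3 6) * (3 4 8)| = 3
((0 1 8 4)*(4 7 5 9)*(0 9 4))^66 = (0 7 9 8 4 1 5) = [7, 5, 2, 3, 1, 0, 6, 9, 4, 8]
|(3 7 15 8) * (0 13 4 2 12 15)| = 9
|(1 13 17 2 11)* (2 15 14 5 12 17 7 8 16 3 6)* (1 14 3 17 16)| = |(1 13 7 8)(2 11 14 5 12 16 17 15 3 6)| = 20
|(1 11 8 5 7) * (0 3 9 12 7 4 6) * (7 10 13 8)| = |(0 3 9 12 10 13 8 5 4 6)(1 11 7)| = 30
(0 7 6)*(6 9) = (0 7 9 6) = [7, 1, 2, 3, 4, 5, 0, 9, 8, 6]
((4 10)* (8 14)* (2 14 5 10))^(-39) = (2 5)(4 8)(10 14) = [0, 1, 5, 3, 8, 2, 6, 7, 4, 9, 14, 11, 12, 13, 10]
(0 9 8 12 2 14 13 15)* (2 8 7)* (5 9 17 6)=(0 17 6 5 9 7 2 14 13 15)(8 12)=[17, 1, 14, 3, 4, 9, 5, 2, 12, 7, 10, 11, 8, 15, 13, 0, 16, 6]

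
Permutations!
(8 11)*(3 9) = (3 9)(8 11) = [0, 1, 2, 9, 4, 5, 6, 7, 11, 3, 10, 8]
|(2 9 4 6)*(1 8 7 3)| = |(1 8 7 3)(2 9 4 6)| = 4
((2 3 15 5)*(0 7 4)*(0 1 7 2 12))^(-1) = (0 12 5 15 3 2)(1 4 7) = [12, 4, 0, 2, 7, 15, 6, 1, 8, 9, 10, 11, 5, 13, 14, 3]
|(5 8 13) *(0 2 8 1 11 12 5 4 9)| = 12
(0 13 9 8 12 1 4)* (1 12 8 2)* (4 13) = (0 4)(1 13 9 2) = [4, 13, 1, 3, 0, 5, 6, 7, 8, 2, 10, 11, 12, 9]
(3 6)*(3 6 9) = (3 9) = [0, 1, 2, 9, 4, 5, 6, 7, 8, 3]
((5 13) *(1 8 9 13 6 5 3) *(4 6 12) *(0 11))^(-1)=(0 11)(1 3 13 9 8)(4 12 5 6)=[11, 3, 2, 13, 12, 6, 4, 7, 1, 8, 10, 0, 5, 9]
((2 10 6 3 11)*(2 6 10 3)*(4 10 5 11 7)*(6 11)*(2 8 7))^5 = (11)(2 3)(4 7 8 6 5 10) = [0, 1, 3, 2, 7, 10, 5, 8, 6, 9, 4, 11]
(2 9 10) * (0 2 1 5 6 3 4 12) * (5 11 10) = [2, 11, 9, 4, 12, 6, 3, 7, 8, 5, 1, 10, 0] = (0 2 9 5 6 3 4 12)(1 11 10)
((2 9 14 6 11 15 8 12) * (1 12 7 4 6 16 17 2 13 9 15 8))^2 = [0, 13, 1, 3, 11, 5, 8, 6, 4, 16, 10, 7, 9, 14, 17, 12, 2, 15] = (1 13 14 17 15 12 9 16 2)(4 11 7 6 8)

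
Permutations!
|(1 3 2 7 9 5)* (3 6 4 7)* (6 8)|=|(1 8 6 4 7 9 5)(2 3)|=14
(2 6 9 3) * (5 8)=(2 6 9 3)(5 8)=[0, 1, 6, 2, 4, 8, 9, 7, 5, 3]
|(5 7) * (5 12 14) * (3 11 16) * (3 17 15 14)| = 9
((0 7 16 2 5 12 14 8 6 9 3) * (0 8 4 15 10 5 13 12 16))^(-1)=(0 7)(2 16 5 10 15 4 14 12 13)(3 9 6 8)=[7, 1, 16, 9, 14, 10, 8, 0, 3, 6, 15, 11, 13, 2, 12, 4, 5]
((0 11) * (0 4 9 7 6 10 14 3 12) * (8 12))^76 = (0 12 8 3 14 10 6 7 9 4 11) = [12, 1, 2, 14, 11, 5, 7, 9, 3, 4, 6, 0, 8, 13, 10]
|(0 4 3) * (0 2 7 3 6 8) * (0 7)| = |(0 4 6 8 7 3 2)| = 7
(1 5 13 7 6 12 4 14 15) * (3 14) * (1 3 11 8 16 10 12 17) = (1 5 13 7 6 17)(3 14 15)(4 11 8 16 10 12) = [0, 5, 2, 14, 11, 13, 17, 6, 16, 9, 12, 8, 4, 7, 15, 3, 10, 1]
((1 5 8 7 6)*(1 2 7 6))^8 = (1 8 2)(5 6 7) = [0, 8, 1, 3, 4, 6, 7, 5, 2]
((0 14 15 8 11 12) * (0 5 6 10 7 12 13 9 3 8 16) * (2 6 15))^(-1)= (0 16 15 5 12 7 10 6 2 14)(3 9 13 11 8)= [16, 1, 14, 9, 4, 12, 2, 10, 3, 13, 6, 8, 7, 11, 0, 5, 15]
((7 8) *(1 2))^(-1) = [0, 2, 1, 3, 4, 5, 6, 8, 7] = (1 2)(7 8)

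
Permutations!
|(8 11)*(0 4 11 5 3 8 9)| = |(0 4 11 9)(3 8 5)| = 12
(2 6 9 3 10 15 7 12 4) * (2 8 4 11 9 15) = [0, 1, 6, 10, 8, 5, 15, 12, 4, 3, 2, 9, 11, 13, 14, 7] = (2 6 15 7 12 11 9 3 10)(4 8)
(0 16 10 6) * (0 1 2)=[16, 2, 0, 3, 4, 5, 1, 7, 8, 9, 6, 11, 12, 13, 14, 15, 10]=(0 16 10 6 1 2)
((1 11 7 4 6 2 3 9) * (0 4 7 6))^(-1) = (0 4)(1 9 3 2 6 11) = [4, 9, 6, 2, 0, 5, 11, 7, 8, 3, 10, 1]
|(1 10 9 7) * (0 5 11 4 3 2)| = 12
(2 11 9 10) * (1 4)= [0, 4, 11, 3, 1, 5, 6, 7, 8, 10, 2, 9]= (1 4)(2 11 9 10)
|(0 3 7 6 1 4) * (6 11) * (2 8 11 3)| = |(0 2 8 11 6 1 4)(3 7)| = 14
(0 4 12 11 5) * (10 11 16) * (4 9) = (0 9 4 12 16 10 11 5) = [9, 1, 2, 3, 12, 0, 6, 7, 8, 4, 11, 5, 16, 13, 14, 15, 10]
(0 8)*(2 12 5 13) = (0 8)(2 12 5 13) = [8, 1, 12, 3, 4, 13, 6, 7, 0, 9, 10, 11, 5, 2]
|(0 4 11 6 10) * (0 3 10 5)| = |(0 4 11 6 5)(3 10)| = 10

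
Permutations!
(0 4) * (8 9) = (0 4)(8 9) = [4, 1, 2, 3, 0, 5, 6, 7, 9, 8]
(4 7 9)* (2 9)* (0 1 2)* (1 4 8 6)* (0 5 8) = (0 4 7 5 8 6 1 2 9) = [4, 2, 9, 3, 7, 8, 1, 5, 6, 0]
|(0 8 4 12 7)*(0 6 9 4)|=10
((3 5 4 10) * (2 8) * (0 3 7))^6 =[0, 1, 2, 3, 4, 5, 6, 7, 8, 9, 10] =(10)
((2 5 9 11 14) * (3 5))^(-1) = [0, 1, 14, 2, 4, 3, 6, 7, 8, 5, 10, 9, 12, 13, 11] = (2 14 11 9 5 3)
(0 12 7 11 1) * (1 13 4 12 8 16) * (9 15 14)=(0 8 16 1)(4 12 7 11 13)(9 15 14)=[8, 0, 2, 3, 12, 5, 6, 11, 16, 15, 10, 13, 7, 4, 9, 14, 1]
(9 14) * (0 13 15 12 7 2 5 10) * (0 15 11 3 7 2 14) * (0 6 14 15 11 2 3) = [13, 1, 5, 7, 4, 10, 14, 15, 8, 6, 11, 0, 3, 2, 9, 12] = (0 13 2 5 10 11)(3 7 15 12)(6 14 9)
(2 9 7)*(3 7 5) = (2 9 5 3 7) = [0, 1, 9, 7, 4, 3, 6, 2, 8, 5]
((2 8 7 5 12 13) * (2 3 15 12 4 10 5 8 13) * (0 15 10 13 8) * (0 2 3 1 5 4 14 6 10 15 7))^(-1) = (0 8 2 7)(1 13 4 10 6 14 5)(3 12 15) = [8, 13, 7, 12, 10, 1, 14, 0, 2, 9, 6, 11, 15, 4, 5, 3]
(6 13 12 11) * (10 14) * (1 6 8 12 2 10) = [0, 6, 10, 3, 4, 5, 13, 7, 12, 9, 14, 8, 11, 2, 1] = (1 6 13 2 10 14)(8 12 11)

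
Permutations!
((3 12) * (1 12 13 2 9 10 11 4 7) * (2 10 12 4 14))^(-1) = [0, 7, 14, 12, 1, 5, 6, 4, 8, 2, 13, 10, 9, 3, 11] = (1 7 4)(2 14 11 10 13 3 12 9)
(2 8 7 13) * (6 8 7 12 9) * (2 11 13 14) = [0, 1, 7, 3, 4, 5, 8, 14, 12, 6, 10, 13, 9, 11, 2] = (2 7 14)(6 8 12 9)(11 13)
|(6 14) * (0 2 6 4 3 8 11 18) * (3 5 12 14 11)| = 20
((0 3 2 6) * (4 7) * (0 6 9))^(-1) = (0 9 2 3)(4 7) = [9, 1, 3, 0, 7, 5, 6, 4, 8, 2]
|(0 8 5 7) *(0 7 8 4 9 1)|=4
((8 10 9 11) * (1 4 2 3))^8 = (11) = [0, 1, 2, 3, 4, 5, 6, 7, 8, 9, 10, 11]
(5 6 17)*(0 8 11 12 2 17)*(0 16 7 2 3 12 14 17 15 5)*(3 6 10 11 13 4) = [8, 1, 15, 12, 3, 10, 16, 2, 13, 9, 11, 14, 6, 4, 17, 5, 7, 0] = (0 8 13 4 3 12 6 16 7 2 15 5 10 11 14 17)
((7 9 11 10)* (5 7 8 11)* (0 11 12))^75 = (12) = [0, 1, 2, 3, 4, 5, 6, 7, 8, 9, 10, 11, 12]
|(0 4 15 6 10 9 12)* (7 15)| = |(0 4 7 15 6 10 9 12)| = 8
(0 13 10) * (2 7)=[13, 1, 7, 3, 4, 5, 6, 2, 8, 9, 0, 11, 12, 10]=(0 13 10)(2 7)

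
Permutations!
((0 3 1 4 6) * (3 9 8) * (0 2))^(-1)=[2, 3, 6, 8, 1, 5, 4, 7, 9, 0]=(0 2 6 4 1 3 8 9)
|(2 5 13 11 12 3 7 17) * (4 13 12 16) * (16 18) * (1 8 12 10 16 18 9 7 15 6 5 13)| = 30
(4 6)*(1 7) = (1 7)(4 6) = [0, 7, 2, 3, 6, 5, 4, 1]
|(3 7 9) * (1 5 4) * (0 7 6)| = |(0 7 9 3 6)(1 5 4)| = 15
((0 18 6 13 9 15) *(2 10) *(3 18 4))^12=(0 6)(3 9)(4 13)(15 18)=[6, 1, 2, 9, 13, 5, 0, 7, 8, 3, 10, 11, 12, 4, 14, 18, 16, 17, 15]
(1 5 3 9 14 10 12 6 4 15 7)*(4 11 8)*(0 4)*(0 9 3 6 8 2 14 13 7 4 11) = (0 11 2 14 10 12 8 9 13 7 1 5 6)(4 15) = [11, 5, 14, 3, 15, 6, 0, 1, 9, 13, 12, 2, 8, 7, 10, 4]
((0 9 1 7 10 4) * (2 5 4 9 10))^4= (0 7)(1 4)(2 10)(5 9)= [7, 4, 10, 3, 1, 9, 6, 0, 8, 5, 2]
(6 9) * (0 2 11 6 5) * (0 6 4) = [2, 1, 11, 3, 0, 6, 9, 7, 8, 5, 10, 4] = (0 2 11 4)(5 6 9)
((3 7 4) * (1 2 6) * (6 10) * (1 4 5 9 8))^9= (1 8 9 5 7 3 4 6 10 2)= [0, 8, 1, 4, 6, 7, 10, 3, 9, 5, 2]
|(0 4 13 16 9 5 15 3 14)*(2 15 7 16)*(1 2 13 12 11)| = 36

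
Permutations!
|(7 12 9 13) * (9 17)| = |(7 12 17 9 13)| = 5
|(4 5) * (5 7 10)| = |(4 7 10 5)| = 4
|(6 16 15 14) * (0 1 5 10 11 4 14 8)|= |(0 1 5 10 11 4 14 6 16 15 8)|= 11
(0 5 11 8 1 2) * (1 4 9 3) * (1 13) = (0 5 11 8 4 9 3 13 1 2) = [5, 2, 0, 13, 9, 11, 6, 7, 4, 3, 10, 8, 12, 1]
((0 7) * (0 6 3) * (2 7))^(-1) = (0 3 6 7 2) = [3, 1, 0, 6, 4, 5, 7, 2]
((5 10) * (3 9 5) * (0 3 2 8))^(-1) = (0 8 2 10 5 9 3) = [8, 1, 10, 0, 4, 9, 6, 7, 2, 3, 5]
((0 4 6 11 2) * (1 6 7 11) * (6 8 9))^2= (0 7 2 4 11)(1 9)(6 8)= [7, 9, 4, 3, 11, 5, 8, 2, 6, 1, 10, 0]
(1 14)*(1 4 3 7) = [0, 14, 2, 7, 3, 5, 6, 1, 8, 9, 10, 11, 12, 13, 4] = (1 14 4 3 7)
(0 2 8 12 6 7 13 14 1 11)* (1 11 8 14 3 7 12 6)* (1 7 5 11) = (0 2 14 1 8 6 12 7 13 3 5 11) = [2, 8, 14, 5, 4, 11, 12, 13, 6, 9, 10, 0, 7, 3, 1]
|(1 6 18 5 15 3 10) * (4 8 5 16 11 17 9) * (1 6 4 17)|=22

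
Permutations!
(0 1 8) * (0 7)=(0 1 8 7)=[1, 8, 2, 3, 4, 5, 6, 0, 7]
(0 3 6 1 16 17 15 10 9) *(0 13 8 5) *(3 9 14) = (0 9 13 8 5)(1 16 17 15 10 14 3 6) = [9, 16, 2, 6, 4, 0, 1, 7, 5, 13, 14, 11, 12, 8, 3, 10, 17, 15]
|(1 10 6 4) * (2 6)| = |(1 10 2 6 4)| = 5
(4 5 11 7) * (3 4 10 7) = (3 4 5 11)(7 10) = [0, 1, 2, 4, 5, 11, 6, 10, 8, 9, 7, 3]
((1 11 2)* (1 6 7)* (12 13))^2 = (13)(1 2 7 11 6) = [0, 2, 7, 3, 4, 5, 1, 11, 8, 9, 10, 6, 12, 13]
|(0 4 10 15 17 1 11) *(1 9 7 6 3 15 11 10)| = |(0 4 1 10 11)(3 15 17 9 7 6)| = 30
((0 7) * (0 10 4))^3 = (0 4 10 7) = [4, 1, 2, 3, 10, 5, 6, 0, 8, 9, 7]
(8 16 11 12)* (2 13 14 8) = (2 13 14 8 16 11 12) = [0, 1, 13, 3, 4, 5, 6, 7, 16, 9, 10, 12, 2, 14, 8, 15, 11]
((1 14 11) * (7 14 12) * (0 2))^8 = (1 14 12 11 7) = [0, 14, 2, 3, 4, 5, 6, 1, 8, 9, 10, 7, 11, 13, 12]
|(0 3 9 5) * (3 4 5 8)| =|(0 4 5)(3 9 8)| =3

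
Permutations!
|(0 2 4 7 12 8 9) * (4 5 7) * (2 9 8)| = 4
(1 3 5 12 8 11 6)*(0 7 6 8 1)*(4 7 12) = (0 12 1 3 5 4 7 6)(8 11) = [12, 3, 2, 5, 7, 4, 0, 6, 11, 9, 10, 8, 1]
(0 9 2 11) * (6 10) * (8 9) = (0 8 9 2 11)(6 10) = [8, 1, 11, 3, 4, 5, 10, 7, 9, 2, 6, 0]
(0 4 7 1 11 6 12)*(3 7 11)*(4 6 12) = (0 6 4 11 12)(1 3 7) = [6, 3, 2, 7, 11, 5, 4, 1, 8, 9, 10, 12, 0]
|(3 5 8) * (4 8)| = 4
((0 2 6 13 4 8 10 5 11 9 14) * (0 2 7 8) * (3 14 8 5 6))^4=(0 9 13 5 10)(2 3 14)(4 11 6 7 8)=[9, 1, 3, 14, 11, 10, 7, 8, 4, 13, 0, 6, 12, 5, 2]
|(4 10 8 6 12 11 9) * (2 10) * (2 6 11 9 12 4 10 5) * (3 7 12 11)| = 6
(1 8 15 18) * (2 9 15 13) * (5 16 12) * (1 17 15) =(1 8 13 2 9)(5 16 12)(15 18 17) =[0, 8, 9, 3, 4, 16, 6, 7, 13, 1, 10, 11, 5, 2, 14, 18, 12, 15, 17]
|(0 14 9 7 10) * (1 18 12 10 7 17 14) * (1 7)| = |(0 7 1 18 12 10)(9 17 14)| = 6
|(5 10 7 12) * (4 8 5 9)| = 7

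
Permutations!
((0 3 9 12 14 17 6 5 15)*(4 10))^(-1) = (0 15 5 6 17 14 12 9 3)(4 10) = [15, 1, 2, 0, 10, 6, 17, 7, 8, 3, 4, 11, 9, 13, 12, 5, 16, 14]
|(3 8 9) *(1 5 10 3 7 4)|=8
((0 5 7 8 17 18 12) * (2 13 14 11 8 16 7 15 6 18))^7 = (0 5 15 6 18 12)(2 13 14 11 8 17)(7 16) = [5, 1, 13, 3, 4, 15, 18, 16, 17, 9, 10, 8, 0, 14, 11, 6, 7, 2, 12]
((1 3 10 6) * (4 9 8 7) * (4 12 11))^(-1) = (1 6 10 3)(4 11 12 7 8 9) = [0, 6, 2, 1, 11, 5, 10, 8, 9, 4, 3, 12, 7]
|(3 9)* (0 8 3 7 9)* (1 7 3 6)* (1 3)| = |(0 8 6 3)(1 7 9)| = 12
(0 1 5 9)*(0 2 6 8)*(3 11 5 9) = (0 1 9 2 6 8)(3 11 5) = [1, 9, 6, 11, 4, 3, 8, 7, 0, 2, 10, 5]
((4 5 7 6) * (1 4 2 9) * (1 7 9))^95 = (1 7 4 6 5 2 9) = [0, 7, 9, 3, 6, 2, 5, 4, 8, 1]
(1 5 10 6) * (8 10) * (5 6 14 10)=[0, 6, 2, 3, 4, 8, 1, 7, 5, 9, 14, 11, 12, 13, 10]=(1 6)(5 8)(10 14)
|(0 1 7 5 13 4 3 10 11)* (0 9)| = |(0 1 7 5 13 4 3 10 11 9)| = 10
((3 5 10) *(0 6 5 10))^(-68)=(10)(0 6 5)=[6, 1, 2, 3, 4, 0, 5, 7, 8, 9, 10]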